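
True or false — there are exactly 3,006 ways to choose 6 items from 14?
False

C(14,6) = 3,003 ≠ 3006.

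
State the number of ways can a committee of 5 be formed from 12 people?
792
C(12,5) = 12! / (5! × (12-5)!)
         = 12! / (5! × 7!)
         = 792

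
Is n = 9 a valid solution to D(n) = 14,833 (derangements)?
No

Working:
D(9) = (9-1)·[D(8) + D(7)] = 8·[14,833 + 1,854] = 133,496, which does not equal 14,833.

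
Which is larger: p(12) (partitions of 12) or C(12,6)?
Pentagonal recurrence p(n) = p(n−1) + p(n−2) − p(n−5) − p(n−7) + …: p(12) = p(11) + p(10) − p(7) − p(5) + p(0) = 56 + 42 − 15 − 7 + 1 = 77; C(12,6) = 924.

Answer: C(12,6)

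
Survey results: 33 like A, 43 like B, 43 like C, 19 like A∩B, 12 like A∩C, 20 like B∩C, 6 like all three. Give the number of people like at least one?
74
|A∪B∪C| = 33+43+43-19-12-20+6 = 74.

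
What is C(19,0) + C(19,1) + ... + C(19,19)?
524,288

Solution: Sum of binomial coefficients = 2^19 = 524,288.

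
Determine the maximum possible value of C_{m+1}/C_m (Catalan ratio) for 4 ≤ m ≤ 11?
C_{m+1}/C_m = 2(2m+1)/(m+2), which increases with m. Maximum at m = 11: 2·23/13 = 46/13.

Answer: 46/13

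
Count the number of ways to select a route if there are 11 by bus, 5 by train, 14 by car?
30
By the addition principle: 11 + 5 + 14 = 30.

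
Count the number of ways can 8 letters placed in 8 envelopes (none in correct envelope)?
14,833

Using D(n) = (n-1)[D(n-1) + D(n-2)]:
D(8) = (8-1) × [D(7) + D(6)]
      = 7 × [1854 + 265]
      = 7 × 2119
      = 14,833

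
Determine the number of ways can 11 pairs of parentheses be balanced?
Using the Catalan number formula: C_n = C(2n, n) / (n+1)
C_11 = C(22, 11) / (11+1)
     = 705432 / 12
     = 58,786

Answer: 58,786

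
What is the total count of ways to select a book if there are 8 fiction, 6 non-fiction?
14

Solution: By the addition principle: 8 + 6 = 14.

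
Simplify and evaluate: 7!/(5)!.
42

Reasoning: This equals 7×6 = 42.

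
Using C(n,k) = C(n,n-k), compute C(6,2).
15
C(6,2) = C(6,4) = 15.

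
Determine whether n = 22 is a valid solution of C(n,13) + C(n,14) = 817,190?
C(22,13) + C(22,14) = 497,420 + 319,770 = 817,190, which equals 817,190.

Answer: Yes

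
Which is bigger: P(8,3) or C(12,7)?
C(12,7)

Reasoning: P(8,3)=336, C(12,7)=792.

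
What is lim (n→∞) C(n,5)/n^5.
1/120
C(n,5) ≈ n^5/5! for large n. Limit = 1/5! = 1/120.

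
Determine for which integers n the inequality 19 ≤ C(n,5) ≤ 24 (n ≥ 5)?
C(6,5)=6; C(7,5)=21; C(8,5)=56. So valid n = 7.

Answer: 7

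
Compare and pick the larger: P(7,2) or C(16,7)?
C(16,7)

P(7,2)=42, C(16,7)=11,440.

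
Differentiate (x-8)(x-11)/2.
(2x - 19)/2

d/dx[(x-8)(x-11)] = (x-11) + (x-8) = 2x - 19. Dividing by 2 gives (2x - 19)/2.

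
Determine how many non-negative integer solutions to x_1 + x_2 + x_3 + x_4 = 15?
816

C(15+4-1, 4-1) = 816.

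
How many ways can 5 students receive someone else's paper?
44

Solution: Using D(n) = (n-1)[D(n-1) + D(n-2)]:
D(5) = (5-1) × [D(4) + D(3)]
      = 4 × [9 + 2]
      = 4 × 11
      = 44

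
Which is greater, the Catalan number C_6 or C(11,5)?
C(11,5)

C_6 = C(12,6)/(6+1) = 924/7 = 132; C(11,5) = 462.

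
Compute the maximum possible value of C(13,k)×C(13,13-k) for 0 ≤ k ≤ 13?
C(13,k)·C(13,13-k) = C(13,k)², maximised at the centre k = 6: C(13,6)² = 2,944,656.

Answer: 2,944,656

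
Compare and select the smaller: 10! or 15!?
10!

10!=3,628,800, 15!=1,307,674,368,000. 15! > 10!.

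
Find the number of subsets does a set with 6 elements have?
64

Working:
Each element can be included or excluded: 2^6 = 64.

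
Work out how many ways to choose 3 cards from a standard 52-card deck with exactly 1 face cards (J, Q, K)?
9,360

Explanation: 12 face cards and 40 non-face cards: C(12,1) × C(40,2) = 12 × 780 = 9,360.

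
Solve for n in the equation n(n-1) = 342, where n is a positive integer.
n² − n − 342 = 0, so n = (1 ± √(1 + 4·342))/2 = (1 ± √1,369)/2 = (1 ± 37)/2, i.e. n = 19 or n = -18. Taking the positive root, n = 19 (check: 19×18 = 342).

Answer: 19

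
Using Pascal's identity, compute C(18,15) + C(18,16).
969

Working:
C(18,15) + C(18,16) = C(19,16) = 969.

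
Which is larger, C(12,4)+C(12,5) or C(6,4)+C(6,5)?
C(12,4)+C(12,5)

Reasoning: First=1,287, Second=21.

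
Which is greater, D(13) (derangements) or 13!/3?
D(13)
D(13) = (13-1)·[D(12) + D(11)] = 12·[176,214,841 + 14,684,570] = 2,290,792,932; 13!/3 = 6,227,020,800/3 = 2,075,673,600.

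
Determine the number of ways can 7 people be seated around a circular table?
720

Explanation: Circular arrangements: (7-1)! = 720.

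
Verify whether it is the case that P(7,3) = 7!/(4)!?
True

Working:
Permutation formula P(n,k) = n!/(n-k)!: 7!/4! = 5,040/24 = 210 = P(7,3). The statement holds.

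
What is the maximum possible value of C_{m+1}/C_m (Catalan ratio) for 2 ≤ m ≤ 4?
3
C_{m+1}/C_m = 2(2m+1)/(m+2), which increases with m. Maximum at m = 4: 2·9/6 = 3.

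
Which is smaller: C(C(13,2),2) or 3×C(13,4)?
3×C(13,4)
C(C(13,2),2)=3,003, 3×C(13,4)=2,145.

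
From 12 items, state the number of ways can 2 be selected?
66

Working:
C(12,2) = 12! / (2! × (12-2)!)
         = 12! / (2! × 10!)
         = 66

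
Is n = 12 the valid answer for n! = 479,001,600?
Yes

12! = 12·11! = 12·39,916,800 = 479,001,600, which equals 479,001,600.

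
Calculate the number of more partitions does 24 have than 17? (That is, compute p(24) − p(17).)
1,278

Reasoning: Pentagonal recurrence p(n) = p(n−1) + p(n−2) − p(n−5) − p(n−7) + …: p(24) = p(23) + p(22) − p(19) − p(17) + p(12) + p(9) − p(2) = 1,255 + 1,002 − 490 − 297 + 77 + 30 − 2 = 1,575.
p(17) = p(16) + p(15) − p(12) − p(10) + p(5) + p(2) = 231 + 176 − 77 − 42 + 7 + 2 = 297.
Difference = 1,575 − 297 = 1,278.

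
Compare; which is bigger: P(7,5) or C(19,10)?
C(19,10)
P(7,5)=2,520, C(19,10)=92,378.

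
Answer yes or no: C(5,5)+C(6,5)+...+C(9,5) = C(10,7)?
Hockey stick identity gives Σ = C(10,6) = 210; RHS C(10,7) = 120.
Final answer: No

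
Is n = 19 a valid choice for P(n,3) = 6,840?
P(19,3) = 19·18·17 = 5,814, which does not equal 6,840.
Final answer: No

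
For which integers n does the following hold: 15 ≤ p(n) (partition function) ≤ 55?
7, 8, 9, 10
Tabulating p(n) via p(n) = p(n−1) + p(n−2) − p(n−5) − p(n−7) + …: p(6)=11; p(7)=15; p(8)=22; p(9)=30; p(10)=42; p(11)=56. So valid n = 7, 8, 9, 10.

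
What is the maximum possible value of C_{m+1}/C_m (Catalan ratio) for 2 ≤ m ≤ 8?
17/5

Working:
C_{m+1}/C_m = 2(2m+1)/(m+2), which increases with m. Maximum at m = 8: 2·17/10 = 17/5.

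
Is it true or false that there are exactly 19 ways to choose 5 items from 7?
False

Solution: C(7,5) = 21 ≠ 19.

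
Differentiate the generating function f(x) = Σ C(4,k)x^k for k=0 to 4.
Σ k·C(4,k)x^(k-1) for k=1 to 4

Working:
Term-by-term differentiation gives Σ k·C(4,k)x^{k-1} for k=1 to 4.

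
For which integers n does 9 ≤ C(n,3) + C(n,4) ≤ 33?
C(4,3)+C(4,4)=5; C(5,3)+C(5,4)=15; C(6,3)+C(6,4)=35. So valid n = 5.
Final answer: 5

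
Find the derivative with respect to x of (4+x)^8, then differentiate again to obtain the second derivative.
56(4+x)^6

Reasoning: First derivative: 8(4+x)^{7}. Second derivative: 8·7·(4+x)^{6} = 56(4+x)^{6}.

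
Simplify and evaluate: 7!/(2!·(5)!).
21

Explanation: This is C(7,2) = 21.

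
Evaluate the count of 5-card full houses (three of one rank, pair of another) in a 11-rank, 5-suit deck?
11,000

Reasoning: Triple rank: 11. Triple suits: C(5,3)=10. Pair rank: 10. Pair suits: C(5,2)=10. Total: 11,000.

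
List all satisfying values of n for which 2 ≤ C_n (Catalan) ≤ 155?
2, 3, 4, 5, 6

Solution: C_1=1; C_2=2; C_3=5; C_4=14; C_5=42; C_6=132; C_7=429. So valid n = 2, 3, 4, 5, 6.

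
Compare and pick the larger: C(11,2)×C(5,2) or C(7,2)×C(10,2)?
C(7,2)×C(10,2)

Explanation: C(11,2)×C(5,2)=550, C(7,2)×C(10,2)=945.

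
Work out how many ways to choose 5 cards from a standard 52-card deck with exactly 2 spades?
712,842

13 spades and 39 non-spades: C(13,2) × C(39,3) = 78 × 9139 = 712,842.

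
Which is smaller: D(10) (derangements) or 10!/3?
10!/3
D(10) = (10-1)·[D(9) + D(8)] = 9·[133,496 + 14,833] = 1,334,961; 10!/3 = 3,628,800/3 = 1,209,600.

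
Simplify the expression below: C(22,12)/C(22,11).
11/12

Working:
C(n,k+1)/C(n,k) = (n−k)/(k+1). Here (22−11)/(11+1) = 11/12 = 11/12.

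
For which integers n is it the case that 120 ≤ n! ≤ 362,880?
5, 6, 7, 8, 9

n! is strictly increasing; 5! = 120 and 9! = 362,880, so valid n = 5, 6, 7, 8, 9.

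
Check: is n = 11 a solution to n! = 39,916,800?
Yes

Reasoning: 11! = 11·10! = 11·3,628,800 = 39,916,800, which equals 39,916,800.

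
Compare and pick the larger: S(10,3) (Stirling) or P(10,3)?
S(10,3)

Explanation: S(10,3) = 3·S(9,3) + S(9,2) = 3·3,025 + 255 = 9,330; P(10,3) = 720.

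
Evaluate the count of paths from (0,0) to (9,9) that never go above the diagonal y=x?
Counted by the Catalan number C_9: C_9 = C(18,9)/(9+1) = 48,620/10 = 4,862.
Final answer: 4,862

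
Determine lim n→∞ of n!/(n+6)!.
0

n!/(n+6)! = 1/[(n+1)(n+2)···(n+6)] → 0 as n → ∞.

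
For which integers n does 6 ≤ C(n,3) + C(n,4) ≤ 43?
5, 6

C(4,3)+C(4,4)=5; C(5,3)+C(5,4)=15; C(6,3)+C(6,4)=35; C(7,3)+C(7,4)=70. So valid n = 5, 6.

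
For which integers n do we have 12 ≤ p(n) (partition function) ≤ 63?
7, 8, 9, 10, 11

Working:
Tabulating p(n) via p(n) = p(n−1) + p(n−2) − p(n−5) − p(n−7) + …: p(6)=11; p(7)=15; p(8)=22; p(9)=30; p(10)=42; p(11)=56; p(12)=77. So valid n = 7, 8, 9, 10, 11.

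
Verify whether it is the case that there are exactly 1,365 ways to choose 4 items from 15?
True

Explanation: C(15,4) = 1,365.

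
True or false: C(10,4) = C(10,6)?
True

Solution: C(10,4) = C(10,10-4) by the symmetry property; both equal 210.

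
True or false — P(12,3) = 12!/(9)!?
True

Explanation: Permutation formula P(n,k) = n!/(n-k)!: 12!/9! = 479,001,600/362,880 = 1,320 = P(12,3). The statement holds.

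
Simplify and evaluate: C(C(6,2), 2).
105

Reasoning: C(6,2) = 15, then C(15, 2) = 105.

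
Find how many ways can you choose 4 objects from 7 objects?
35
C(7,4) = 7! / (4! × (7-4)!)
         = 7! / (4! × 3!)
         = 35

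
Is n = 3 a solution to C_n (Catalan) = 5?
Yes

Reasoning: C_3 = C(6,3)/(3+1) = 20/4 = 5, which equals 5.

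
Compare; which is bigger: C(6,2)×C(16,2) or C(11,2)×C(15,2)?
C(11,2)×C(15,2)

Working:
C(6,2)×C(16,2)=1,800, C(11,2)×C(15,2)=5,775.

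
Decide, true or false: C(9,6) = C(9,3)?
True

Explanation: Symmetry C(n,k) = C(n,n-k): C(9,6) = 84 and C(9,3) = 84. Both sides agree, so the statement holds.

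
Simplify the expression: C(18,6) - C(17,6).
C(18,6) - C(17,6) = C(17,5) = 6,188.

Answer: 6,188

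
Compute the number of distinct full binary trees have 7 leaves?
132

Explanation: Using the Catalan number formula: C_n = C(2n, n) / (n+1)
C_6 = C(12, 6) / (6+1)
     = 924 / 7
     = 132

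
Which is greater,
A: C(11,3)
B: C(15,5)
A=C(11,3)=165, B=C(15,5)=3,003.

Answer: B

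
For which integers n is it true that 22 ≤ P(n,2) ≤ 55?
6, 7

Solution: P(5,2)=20; P(6,2)=30; P(7,2)=42; P(8,2)=56. So valid n = 6, 7.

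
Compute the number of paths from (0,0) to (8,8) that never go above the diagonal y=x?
Counted by the Catalan number C_8: C_8 = C(16,8)/(8+1) = 12,870/9 = 1,430.
Final answer: 1,430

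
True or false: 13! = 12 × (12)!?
13! = 13 × 12! = 6,227,020,800, but 12 × 12! = 5,748,019,200.

Answer: False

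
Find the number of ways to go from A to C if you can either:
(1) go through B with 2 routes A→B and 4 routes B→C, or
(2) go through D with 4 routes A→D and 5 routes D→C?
Route via B: 2×4=8. Route via D: 4×5=20. Total: 28.

Answer: 28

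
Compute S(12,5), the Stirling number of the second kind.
1,379,400

Working:
Using the Stirling recurrence: S(n,k) = k·S(n-1,k) + S(n-1,k-1)
S(12,5) = 5·S(11,5) + S(11,4)
         = 5·246730 + 145750
         = 1233650 + 145750
         = 1,379,400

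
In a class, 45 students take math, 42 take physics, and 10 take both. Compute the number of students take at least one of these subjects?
77

Reasoning: |A∪B| = |A|+|B|-|A∩B| = 45+42-10 = 77.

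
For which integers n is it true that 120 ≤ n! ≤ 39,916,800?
5, 6, 7, 8, 9, 10, 11

Explanation: n! is strictly increasing; 5! = 120 and 11! = 39,916,800, so valid n = 5, 6, 7, 8, 9, 10, 11.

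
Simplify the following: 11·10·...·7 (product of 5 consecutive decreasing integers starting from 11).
55,440

This is P(11,5) = 11!/(6)! = 55,440.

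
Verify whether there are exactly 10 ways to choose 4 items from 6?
False
C(6,4) = 15 ≠ 10.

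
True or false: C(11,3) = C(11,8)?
True

Solution: C(11,3) = C(11,11-3) by the symmetry property; both equal 165.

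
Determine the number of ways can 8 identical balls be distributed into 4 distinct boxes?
165

Working:
C(8+4-1, 4-1) = C(11, 3) = 165.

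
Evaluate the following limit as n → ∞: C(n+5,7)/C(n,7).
1

Solution: Both numerator and denominator grow as n^7/7! for large n, so the ratio → 1.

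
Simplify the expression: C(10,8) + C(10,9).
55

Explanation: By Pascal's identity: C(11,9) = 55.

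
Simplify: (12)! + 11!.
(12)! + 11! = (12)·11! + 11! = (12+1)·11! = 13·11! = 518,918,400.
Final answer: 518,918,400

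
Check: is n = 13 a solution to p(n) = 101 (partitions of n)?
Yes

Explanation: Pentagonal recurrence p(n) = p(n−1) + p(n−2) − p(n−5) − p(n−7) + …: p(13) = p(12) + p(11) − p(8) − p(6) + p(1) = 77 + 56 − 22 − 11 + 1 = 101, which equals 101.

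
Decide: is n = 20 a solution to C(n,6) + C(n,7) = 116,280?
Yes

Reasoning: C(20,6) + C(20,7) = 38,760 + 77,520 = 116,280, which equals 116,280.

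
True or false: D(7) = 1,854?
True
Derangements of 7 elements: D(7) = (7-1)·[D(6) + D(5)] = 6·[265 + 44] = 1,854.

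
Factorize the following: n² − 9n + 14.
(n − 2)(n − 7)
Seek roots whose sum is 9 and product is 14: (2, 7). So n² − 9n + 14 = (n − 2)(n − 7).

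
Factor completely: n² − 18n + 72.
(n − 6)(n − 12)
Seek roots whose sum is 18 and product is 72: (6, 12). So n² − 18n + 72 = (n − 6)(n − 12).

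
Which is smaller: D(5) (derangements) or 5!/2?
D(5)

Explanation: D(5) = (5-1)·[D(4) + D(3)] = 4·[9 + 2] = 44; 5!/2 = 120/2 = 60.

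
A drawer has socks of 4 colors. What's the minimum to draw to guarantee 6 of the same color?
21

Solution: Worst case: 5 of each = 20. One more: 21.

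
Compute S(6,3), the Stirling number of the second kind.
90
Using the Stirling recurrence: S(n,k) = k·S(n-1,k) + S(n-1,k-1)
S(6,3) = 3·S(5,3) + S(5,2)
         = 3·25 + 15
         = 75 + 15
         = 90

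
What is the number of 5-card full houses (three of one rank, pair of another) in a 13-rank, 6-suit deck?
46,800

Reasoning: Triple rank: 13. Triple suits: C(6,3)=20. Pair rank: 12. Pair suits: C(6,2)=15. Total: 46,800.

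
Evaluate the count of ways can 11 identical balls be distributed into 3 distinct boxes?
78
C(11+3-1, 3-1) = C(13, 2) = 78.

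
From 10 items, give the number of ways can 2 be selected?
C(10,2) = 10! / (2! × (10-2)!)
         = 10! / (2! × 8!)
         = 45
Final answer: 45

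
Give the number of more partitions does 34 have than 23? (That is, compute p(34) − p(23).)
11,055

Reasoning: Pentagonal recurrence p(n) = p(n−1) + p(n−2) − p(n−5) − p(n−7) + …: p(34) = p(33) + p(32) − p(29) − p(27) + p(22) + p(19) − p(12) − p(8) = 10,143 + 8,349 − 4,565 − 3,010 + 1,002 + 490 − 77 − 22 = 12,310.
p(23) = p(22) + p(21) − p(18) − p(16) + p(11) + p(8) − p(1) = 1,002 + 792 − 385 − 231 + 56 + 22 − 1 = 1,255.
Difference = 12,310 − 1,255 = 11,055.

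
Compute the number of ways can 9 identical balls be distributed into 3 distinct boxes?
55

Reasoning: C(9+3-1, 3-1) = C(11, 2) = 55.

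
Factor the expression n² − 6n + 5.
(n − 1)(n − 5)

Working:
Seek roots whose sum is 6 and product is 5: (1, 5). So n² − 6n + 5 = (n − 1)(n − 5).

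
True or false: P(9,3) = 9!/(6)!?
Permutation formula P(n,k) = n!/(n-k)!: 9!/6! = 362,880/720 = 504 = P(9,3). The statement holds.
Final answer: True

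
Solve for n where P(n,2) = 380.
20

Solution: P(n,2) = n(n−1) is increasing in n; n(n−1) ≈ (n−0.5)^2 = 380 gives n ≈ 20.0. Check: P(18,2) = 306, P(19,2) = 342, P(20,2) = 380 ✓. So n = 20.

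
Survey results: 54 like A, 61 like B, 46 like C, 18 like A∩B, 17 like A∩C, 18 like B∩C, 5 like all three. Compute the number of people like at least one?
113

Reasoning: |A∪B∪C| = 54+61+46-18-17-18+5 = 113.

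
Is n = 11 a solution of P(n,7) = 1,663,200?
Yes

P(11,7) = 11·10·9·8·7·6·5 = 1,663,200, which equals 1,663,200.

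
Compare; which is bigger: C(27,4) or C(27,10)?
C(27,10)

Reasoning: C(27,4)=17,550, C(27,10)=8,436,285.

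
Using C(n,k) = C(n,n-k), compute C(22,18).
7,315

Reasoning: C(22,18) = C(22,4) = 7,315.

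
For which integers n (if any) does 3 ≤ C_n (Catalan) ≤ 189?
3, 4, 5, 6

Reasoning: C_2=2; C_3=5; C_4=14; C_5=42; C_6=132; C_7=429. So valid n = 3, 4, 5, 6.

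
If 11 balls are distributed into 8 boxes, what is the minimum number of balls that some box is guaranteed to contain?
2
Pigeonhole: ⌈11/8⌉ = 2.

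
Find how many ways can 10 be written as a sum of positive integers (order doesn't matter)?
42
Pentagonal recurrence p(n) = p(n−1) + p(n−2) − p(n−5) − p(n−7) + …: p(10) = p(9) + p(8) − p(5) − p(3) = 30 + 22 − 7 − 3 = 42.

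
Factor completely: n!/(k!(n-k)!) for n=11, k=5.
This is the binomial coefficient C(11,5) = 462.

Answer: C(11,5) = 462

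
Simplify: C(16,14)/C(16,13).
3/14

Explanation: C(n,k+1)/C(n,k) = (n−k)/(k+1). Here (16−13)/(13+1) = 3/14 = 3/14.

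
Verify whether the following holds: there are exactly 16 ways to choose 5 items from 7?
False
C(7,5) = 21 ≠ 16.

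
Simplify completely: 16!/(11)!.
This equals 16×15×...×12 = 524,160.

Answer: 524,160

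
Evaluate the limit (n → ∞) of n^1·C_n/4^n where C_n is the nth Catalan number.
0
C_n ~ 4^n/(n^(3/2)√π), so n^1·C_n/4^n ~ n^(1 − 3/2)/√π → 0.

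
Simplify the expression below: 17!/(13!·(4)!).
2,380

Reasoning: This is C(17,13) = 2,380.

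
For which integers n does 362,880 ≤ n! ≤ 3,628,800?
n! is strictly increasing; 9! = 362,880 and 10! = 3,628,800, so valid n = 9, 10.
Final answer: 9, 10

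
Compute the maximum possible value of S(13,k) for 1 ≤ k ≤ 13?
9,321,312

Working:
Row S(13,k) for k = 1..13 (via S(n,k) = k·S(n−1,k) + S(n−1,k−1)): 1, 4,095, 261,625, 2,532,530, 7,508,501, 9,321,312, 5,715,424, 1,899,612, 359,502, 39,325, 2,431, 78, 1. The row is unimodal; maximum at k = 6: 9,321,312.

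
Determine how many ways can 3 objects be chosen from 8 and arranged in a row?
336

Working:
P(8,3) = 8!/(8-3)! = 336.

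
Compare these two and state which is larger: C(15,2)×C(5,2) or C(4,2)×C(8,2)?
C(15,2)×C(5,2)=1,050, C(4,2)×C(8,2)=168.

Answer: C(15,2)×C(5,2)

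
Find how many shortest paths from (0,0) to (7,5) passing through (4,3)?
350

To (4,3): C(7,4)=35. From there: C(5,3)=10. Total: 350.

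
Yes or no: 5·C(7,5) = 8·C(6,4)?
No

Reasoning: Absorption identity k·C(n,k) = n·C(n-1,k-1). LHS = 5·21 = 105; RHS = 8·15 = 120.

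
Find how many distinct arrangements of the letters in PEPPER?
Word has 6 letters (P=3, E=2, R=1). Arrangements: 6!/Π(k!) = 60.

Answer: 60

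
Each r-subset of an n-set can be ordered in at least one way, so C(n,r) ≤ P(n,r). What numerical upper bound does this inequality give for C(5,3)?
60

Working:
P(5,3) = 5·4·3 = 60, so C(5,3) ≤ 60. (The bound is loose by a factor of 3! = 6: C(5,3) = 60/6 = 10.)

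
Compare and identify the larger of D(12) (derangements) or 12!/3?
D(12)

Solution: D(12) = (12-1)·[D(11) + D(10)] = 11·[14,684,570 + 1,334,961] = 176,214,841; 12!/3 = 479,001,600/3 = 159,667,200.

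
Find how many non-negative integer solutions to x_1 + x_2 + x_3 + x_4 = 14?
C(14+4-1, 4-1) = 680.

Answer: 680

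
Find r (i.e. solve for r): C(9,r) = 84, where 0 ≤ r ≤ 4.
C(9,r) is increasing for 0 ≤ r ≤ 4. Stepping up (C(9,r+1) = C(9,r)·(9−r)/(r+1)): C(9,1) = 9, C(9,2) = 36, C(9,3) = 84 ✓. So r = 3.
Final answer: 3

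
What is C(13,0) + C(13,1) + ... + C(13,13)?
Sum of binomial coefficients = 2^13 = 8,192.

Answer: 8,192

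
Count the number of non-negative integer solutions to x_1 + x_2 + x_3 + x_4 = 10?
C(10+4-1, 4-1) = 286.

Answer: 286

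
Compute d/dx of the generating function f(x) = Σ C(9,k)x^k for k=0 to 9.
Σ k·C(9,k)x^(k-1) for k=1 to 9

Working:
Term-by-term differentiation gives Σ k·C(9,k)x^{k-1} for k=1 to 9.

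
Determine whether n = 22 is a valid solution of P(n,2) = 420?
No

Working:
P(22,2) = 22·21 = 462, which does not equal 420.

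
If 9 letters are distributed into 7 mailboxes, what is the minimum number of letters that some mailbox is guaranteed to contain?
2

Reasoning: Pigeonhole: ⌈9/7⌉ = 2.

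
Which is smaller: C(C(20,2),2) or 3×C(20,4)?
3×C(20,4)

Explanation: C(C(20,2),2)=17,955, 3×C(20,4)=14,535.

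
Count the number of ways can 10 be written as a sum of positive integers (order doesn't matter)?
42

Pentagonal recurrence p(n) = p(n−1) + p(n−2) − p(n−5) − p(n−7) + …: p(10) = p(9) + p(8) − p(5) − p(3) = 30 + 22 − 7 − 3 = 42.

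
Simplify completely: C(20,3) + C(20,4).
By Pascal's identity: C(21,4) = 5,985.

Answer: 5,985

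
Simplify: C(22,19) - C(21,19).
1,330

C(22,19) - C(21,19) = C(21,18) = 1,330.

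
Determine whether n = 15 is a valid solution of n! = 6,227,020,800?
No

Explanation: 15! = 15·14! = 15·87,178,291,200 = 1,307,674,368,000, which does not equal 6,227,020,800.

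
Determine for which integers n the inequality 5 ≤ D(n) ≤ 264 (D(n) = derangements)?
Using D(n) = (n−1)[D(n−1) + D(n−2)] with D(1)=0, D(2)=1: D(3)=2; D(4)=9; D(5)=44; D(6)=265. So valid n = 4, 5.

Answer: 4, 5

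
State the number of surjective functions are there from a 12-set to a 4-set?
14,676,024

Explanation: Onto functions = 4! × S(12,4)
First compute S(12,4) via recurrence:
Using the Stirling recurrence: S(n,k) = k·S(n-1,k) + S(n-1,k-1)
S(12,4) = 4·S(11,4) + S(11,3)
         = 4·145750 + 28501
         = 583000 + 28501
         = 611,501
Then: 24 × 611501 = 14,676,024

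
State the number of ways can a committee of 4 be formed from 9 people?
126
C(9,4) = 9! / (4! × (9-4)!)
         = 9! / (4! × 5!)
         = 126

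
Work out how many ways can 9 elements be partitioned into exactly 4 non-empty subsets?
7,770

Explanation: This equals S(9,4), the Stirling number of the 2nd kind.
Using the Stirling recurrence: S(n,k) = k·S(n-1,k) + S(n-1,k-1)
S(9,4) = 4·S(8,4) + S(8,3)
         = 4·1701 + 966
         = 6804 + 966
         = 7,770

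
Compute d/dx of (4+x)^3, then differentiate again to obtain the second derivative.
First derivative: 3(4+x)^{2}. Second derivative: 3·2·(4+x)^{1} = 6(4+x)^{1}.
Final answer: 6(4+x)^1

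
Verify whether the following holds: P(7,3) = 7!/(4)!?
True

Solution: Permutation formula P(n,k) = n!/(n-k)!: 7!/4! = 5,040/24 = 210 = P(7,3). The statement holds.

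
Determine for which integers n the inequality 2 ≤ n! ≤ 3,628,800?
2, 3, 4, 5, 6, 7, 8, 9, 10

Solution: n! is strictly increasing; 2! = 2 and 10! = 3,628,800, so valid n = 2, 3, 4, 5, 6, 7, 8, 9, 10.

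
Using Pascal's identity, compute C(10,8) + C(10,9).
C(10,8) + C(10,9) = C(11,9) = 55.
Final answer: 55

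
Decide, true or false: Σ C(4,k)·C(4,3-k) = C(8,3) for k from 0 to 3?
True

Working:
Vandermonde's identity gives C(8,3) = 56; RHS C(8,3) = 56.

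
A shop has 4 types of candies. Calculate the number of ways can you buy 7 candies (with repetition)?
Stars and bars: C(7+4-1, 7) = C(10, 7) = 120.
Final answer: 120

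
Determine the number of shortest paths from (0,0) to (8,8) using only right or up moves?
Choose 8 rights from 16 moves: C(16,8) = 12,870.

Answer: 12,870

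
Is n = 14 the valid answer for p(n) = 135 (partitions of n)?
Yes

Explanation: Pentagonal recurrence p(n) = p(n−1) + p(n−2) − p(n−5) − p(n−7) + …: p(14) = p(13) + p(12) − p(9) − p(7) + p(2) = 101 + 77 − 30 − 15 + 2 = 135, which equals 135.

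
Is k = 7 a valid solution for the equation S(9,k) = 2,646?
S(9,7) = 7·S(8,7) + S(8,6) = 7·28 + 266 = 462, which does not equal 2,646.
Final answer: No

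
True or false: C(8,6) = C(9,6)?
False

Explanation: LHS = C(8,6) = 28; RHS = C(9,6) = 84. 28 ≠ 84, so the statement does not hold.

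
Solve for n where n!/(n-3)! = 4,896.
18

Working:
n!/(n-3)! = n×(n-1)×(n-2), a product of 3 consecutive integers ≈ (n−1)^3. 4,896^(1/3) + 1 ≈ 18.0; check n = 18: 18×17×16 = 4,896 ✓. So n = 18.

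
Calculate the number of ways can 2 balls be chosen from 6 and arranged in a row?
30

Reasoning: P(6,2) = 6!/(6-2)! = 30.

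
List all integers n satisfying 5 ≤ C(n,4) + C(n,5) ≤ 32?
5, 6

Explanation: C(4,4)+C(4,5)=1; C(5,4)+C(5,5)=6; C(6,4)+C(6,5)=21; C(7,4)+C(7,5)=56. So valid n = 5, 6.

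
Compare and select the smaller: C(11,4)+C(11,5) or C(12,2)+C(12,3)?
C(12,2)+C(12,3)

Explanation: First=792, Second=286.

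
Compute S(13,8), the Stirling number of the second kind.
1,899,612

Working:
Using the Stirling recurrence: S(n,k) = k·S(n-1,k) + S(n-1,k-1)
S(13,8) = 8·S(12,8) + S(12,7)
         = 8·159027 + 627396
         = 1272216 + 627396
         = 1,899,612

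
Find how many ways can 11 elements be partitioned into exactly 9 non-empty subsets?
1,155

Solution: This equals S(11,9), the Stirling number of the 2nd kind.
Using the Stirling recurrence: S(n,k) = k·S(n-1,k) + S(n-1,k-1)
S(11,9) = 9·S(10,9) + S(10,8)
         = 9·45 + 750
         = 405 + 750
         = 1,155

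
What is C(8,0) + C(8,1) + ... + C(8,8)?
256

Solution: Sum of binomial coefficients = 2^8 = 256.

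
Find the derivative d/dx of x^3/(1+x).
(3x^2(1+x) - x^3)/(1+x)²

Explanation: Quotient rule: [3x^{2}(1+x) - x^3]/(1+x)².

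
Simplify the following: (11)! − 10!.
36,288,000

Explanation: (11)! − 10! = (11)·10! − 10! = (11−1)·10! = 10·10! = 36,288,000.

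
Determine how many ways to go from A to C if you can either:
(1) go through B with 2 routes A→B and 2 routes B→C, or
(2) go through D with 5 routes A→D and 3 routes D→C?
19

Reasoning: Route via B: 2×2=4. Route via D: 5×3=15. Total: 19.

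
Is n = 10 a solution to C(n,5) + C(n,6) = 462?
Yes

Explanation: C(10,5) + C(10,6) = 252 + 210 = 462, which equals 462.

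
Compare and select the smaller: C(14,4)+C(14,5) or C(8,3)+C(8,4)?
C(8,3)+C(8,4)
First=3,003, Second=126.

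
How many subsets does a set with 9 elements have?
Each element can be included or excluded: 2^9 = 512.

Answer: 512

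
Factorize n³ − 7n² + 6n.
n³ − 7n² + 6n = n(n² − 7n + 6) = n(n − 1)(n − 6).
Final answer: n(n − 1)(n − 6)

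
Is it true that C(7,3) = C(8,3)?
False

Solution: LHS = C(7,3) = 35; RHS = C(8,3) = 56. 35 ≠ 56, so the statement does not hold.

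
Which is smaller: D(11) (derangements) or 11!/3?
11!/3

Solution: D(11) = (11-1)·[D(10) + D(9)] = 10·[1,334,961 + 133,496] = 14,684,570; 11!/3 = 39,916,800/3 = 13,305,600.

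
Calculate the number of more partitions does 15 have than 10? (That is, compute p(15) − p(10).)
134

Working:
Pentagonal recurrence p(n) = p(n−1) + p(n−2) − p(n−5) − p(n−7) + …: p(15) = p(14) + p(13) − p(10) − p(8) + p(3) + p(0) = 135 + 101 − 42 − 22 + 3 + 1 = 176.
p(10) = p(9) + p(8) − p(5) − p(3) = 30 + 22 − 7 − 3 = 42.
Difference = 176 − 42 = 134.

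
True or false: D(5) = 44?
True

Explanation: Derangements of 5 elements: D(5) = (5-1)·[D(4) + D(3)] = 4·[9 + 2] = 44.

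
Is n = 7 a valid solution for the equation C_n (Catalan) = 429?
Yes

Explanation: C_7 = C(14,7)/(7+1) = 3,432/8 = 429, which equals 429.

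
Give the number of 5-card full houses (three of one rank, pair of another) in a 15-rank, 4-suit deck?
5,040

Explanation: Triple rank: 15. Triple suits: C(4,3)=4. Pair rank: 14. Pair suits: C(4,2)=6. Total: 5,040.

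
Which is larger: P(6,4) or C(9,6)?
P(6,4)

Reasoning: P(6,4)=360, C(9,6)=84.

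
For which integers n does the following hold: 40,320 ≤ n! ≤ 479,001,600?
n! is strictly increasing; 8! = 40,320 and 12! = 479,001,600, so valid n = 8, 9, 10, 11, 12.
Final answer: 8, 9, 10, 11, 12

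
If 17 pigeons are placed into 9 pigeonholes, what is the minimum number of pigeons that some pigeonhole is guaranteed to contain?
2

Reasoning: Pigeonhole: ⌈17/9⌉ = 2.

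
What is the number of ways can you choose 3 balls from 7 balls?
35
C(7,3) = 7! / (3! × (7-3)!)
         = 7! / (3! × 4!)
         = 35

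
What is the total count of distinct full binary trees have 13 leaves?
208,012

Solution: Using the Catalan number formula: C_n = C(2n, n) / (n+1)
C_12 = C(24, 12) / (12+1)
     = 2704156 / 13
     = 208,012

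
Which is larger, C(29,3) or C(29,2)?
C(29,3)

Explanation: C(29,3)=3,654, C(29,2)=406.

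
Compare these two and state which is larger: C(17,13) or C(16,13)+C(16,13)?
C(17,13)

Explanation: C(17,13)=2,380; C(16,13)+C(16,13)=560+560=1,120.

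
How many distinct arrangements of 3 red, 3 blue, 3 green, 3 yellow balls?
369,600

Reasoning: Multinomial: 12!/(3! × 3! × 3! × 3!) = 369,600.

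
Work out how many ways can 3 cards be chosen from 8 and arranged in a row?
336
P(8,3) = 8!/(8-3)! = 336.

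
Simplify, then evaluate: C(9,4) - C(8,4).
C(9,4) - C(8,4) = C(8,3) = 56.
Final answer: 56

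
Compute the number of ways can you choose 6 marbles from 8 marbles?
28

Reasoning: C(8,6) = 8! / (6! × (8-6)!)
         = 8! / (6! × 2!)
         = 28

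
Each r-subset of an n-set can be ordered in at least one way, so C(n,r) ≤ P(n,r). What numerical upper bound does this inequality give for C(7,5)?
2,520

Reasoning: P(7,5) = 7·6·5·4·3 = 2,520, so C(7,5) ≤ 2,520. (The bound is loose by a factor of 5! = 120: C(7,5) = 2,520/120 = 21.)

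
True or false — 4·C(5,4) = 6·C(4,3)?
False
Absorption identity k·C(n,k) = n·C(n-1,k-1). LHS = 4·5 = 20; RHS = 6·4 = 24.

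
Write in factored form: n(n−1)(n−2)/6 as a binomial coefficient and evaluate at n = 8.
n(n−1)(n−2)/6 = n!/(3!(n−3)!) = C(n,3). At n = 8: C(8,3) = 56.
Final answer: C(n,3); C(8,3) = 56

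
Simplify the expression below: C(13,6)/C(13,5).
4/3

Working:
C(n,k+1)/C(n,k) = (n−k)/(k+1). Here (13−5)/(5+1) = 8/6 = 4/3.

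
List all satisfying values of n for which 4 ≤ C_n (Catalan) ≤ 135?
3, 4, 5, 6

Solution: C_2=2; C_3=5; C_4=14; C_5=42; C_6=132; C_7=429. So valid n = 3, 4, 5, 6.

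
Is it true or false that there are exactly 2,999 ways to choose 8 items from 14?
False

C(14,8) = 3,003 ≠ 2999.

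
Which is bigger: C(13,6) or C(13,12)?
C(13,6)

Working:
C(13,6)=1,716, C(13,12)=13.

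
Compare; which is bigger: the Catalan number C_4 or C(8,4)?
C(8,4)

C_4 = C(8,4)/(4+1) = 70/5 = 14; C(8,4) = 70.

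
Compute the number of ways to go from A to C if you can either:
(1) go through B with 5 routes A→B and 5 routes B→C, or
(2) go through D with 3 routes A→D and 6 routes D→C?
43

Explanation: Route via B: 5×5=25. Route via D: 3×6=18. Total: 43.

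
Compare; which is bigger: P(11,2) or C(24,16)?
C(24,16)

Reasoning: P(11,2)=110, C(24,16)=735,471.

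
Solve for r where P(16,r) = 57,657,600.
7

Working:
P(16,r) = 16·15·…·(16−r+1), a product of r factors. Multiplying down from 16: 16 = 16; 16·15 = 240; 16·15·14 = 3,360; 16·15·14·13 = 43,680; 16·15·14·13·12 = 524,160; 16·15·14·13·12·11 = 5,765,760; 16·15·14·13·12·11·10 = 57,657,600 ✓ (7 factors). So r = 7.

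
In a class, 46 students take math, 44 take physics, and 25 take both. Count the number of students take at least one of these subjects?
65

Solution: |A∪B| = |A|+|B|-|A∩B| = 46+44-25 = 65.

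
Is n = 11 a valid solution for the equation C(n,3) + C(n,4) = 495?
C(11,3) + C(11,4) = 165 + 330 = 495, which equals 495.

Answer: Yes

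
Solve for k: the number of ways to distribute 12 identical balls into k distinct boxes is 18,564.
7

Explanation: Stars and bars: the count is C(12+k−1, k−1), increasing in k. k=5: C(16,4) = 1,820, k=6: C(17,5) = 6,188, k=7: C(18,6) = 18,564 ✓. So k = 7.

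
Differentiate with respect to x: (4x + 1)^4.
16(4x + 1)^3
Chain rule: 4(4x+1)^{3} × 4 = 16(4x+1)^{3}.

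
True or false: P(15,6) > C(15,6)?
True

Reasoning: P(15,6) = 3,603,600 and C(15,6) = 5,005; P(n,r) = r! × C(n,r) so P > C whenever r ≥ 2.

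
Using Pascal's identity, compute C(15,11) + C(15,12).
C(15,11) + C(15,12) = C(16,12) = 1,820.

Answer: 1,820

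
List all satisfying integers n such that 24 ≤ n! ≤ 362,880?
n! is strictly increasing; 4! = 24 and 9! = 362,880, so valid n = 4, 5, 6, 7, 8, 9.
Final answer: 4, 5, 6, 7, 8, 9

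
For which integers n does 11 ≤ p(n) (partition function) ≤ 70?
Tabulating p(n) via p(n) = p(n−1) + p(n−2) − p(n−5) − p(n−7) + …: p(5)=7; p(6)=11; p(7)=15; p(8)=22; p(9)=30; p(10)=42; p(11)=56; p(12)=77. So valid n = 6, 7, 8, 9, 10, 11.

Answer: 6, 7, 8, 9, 10, 11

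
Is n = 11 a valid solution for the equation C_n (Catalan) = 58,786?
C_11 = C(22,11)/(11+1) = 705,432/12 = 58,786, which equals 58,786.

Answer: Yes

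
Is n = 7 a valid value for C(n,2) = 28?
No

Solution: C(7,2) = 7·6/2! = 42/2 = 21, which does not equal 28.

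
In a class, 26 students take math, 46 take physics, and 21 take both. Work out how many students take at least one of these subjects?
51

Explanation: |A∪B| = |A|+|B|-|A∩B| = 26+46-21 = 51.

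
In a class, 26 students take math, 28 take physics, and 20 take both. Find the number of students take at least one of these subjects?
34

Solution: |A∪B| = |A|+|B|-|A∩B| = 26+28-20 = 34.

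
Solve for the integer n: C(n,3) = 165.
11

Reasoning: C(n,3) = n(n−1)(n−2)/3! is increasing in n, and n(n−1)(n−2) = 3!·165 = 990 ≈ (n−1)^3 gives n ≈ 11.0. Check: C(9,3) = 84, C(10,3) = 120, C(11,3) = 165 ✓. So n = 11.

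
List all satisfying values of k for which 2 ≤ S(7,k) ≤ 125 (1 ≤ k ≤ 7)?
2, 6

Working:
S(7,1)=1; S(7,2)=63; S(7,3)=301; S(7,4)=350; S(7,5)=140; S(7,6)=21; S(7,7)=1. So valid k = 2, 6.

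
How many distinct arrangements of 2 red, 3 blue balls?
Multinomial: 5!/(2! × 3!) = 10.
Final answer: 10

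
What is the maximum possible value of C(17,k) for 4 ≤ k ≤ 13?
24,310

Reasoning: C(17,k) is maximised at the centre of the row: C(17,8) = 24,310.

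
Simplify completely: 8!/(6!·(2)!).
28

Working:
This is C(8,6) = 28.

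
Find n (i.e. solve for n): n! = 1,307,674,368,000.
15

Solution: n! is strictly increasing. 13! = 6,227,020,800, 14! = 87,178,291,200, 15! = 1,307,674,368,000 ✓. So n = 15.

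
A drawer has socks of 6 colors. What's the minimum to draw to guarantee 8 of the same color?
43

Reasoning: Worst case: 7 of each = 42. One more: 43.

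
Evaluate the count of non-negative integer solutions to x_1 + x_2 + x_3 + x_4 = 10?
286

C(10+4-1, 4-1) = 286.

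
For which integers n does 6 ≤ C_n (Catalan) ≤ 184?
4, 5, 6

Working:
C_3=5; C_4=14; C_5=42; C_6=132; C_7=429. So valid n = 4, 5, 6.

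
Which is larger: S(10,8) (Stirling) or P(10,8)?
P(10,8)

Solution: S(10,8) = 8·S(9,8) + S(9,7) = 8·36 + 462 = 750; P(10,8) = 1,814,400.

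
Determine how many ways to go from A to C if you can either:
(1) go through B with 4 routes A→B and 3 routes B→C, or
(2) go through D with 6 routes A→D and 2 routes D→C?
24

Explanation: Route via B: 4×3=12. Route via D: 6×2=12. Total: 24.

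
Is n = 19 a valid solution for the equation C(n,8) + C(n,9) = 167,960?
Yes
C(19,8) + C(19,9) = 75,582 + 92,378 = 167,960, which equals 167,960.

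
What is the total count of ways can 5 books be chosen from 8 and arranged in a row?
6,720

Working:
P(8,5) = 8!/(8-5)! = 6,720.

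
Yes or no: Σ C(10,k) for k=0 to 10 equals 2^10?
Binomial theorem: Σ C(10,k) = (1+1)^10 = 2^10 = 1,024; RHS 2^10 = 1,024.

Answer: Yes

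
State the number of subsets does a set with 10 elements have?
Each element can be included or excluded: 2^10 = 1,024.
Final answer: 1,024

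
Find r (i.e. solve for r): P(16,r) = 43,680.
P(16,r) = 16·15·…·(16−r+1), a product of r factors. Multiplying down from 16: 16 = 16; 16·15 = 240; 16·15·14 = 3,360; 16·15·14·13 = 43,680 ✓ (4 factors). So r = 4.
Final answer: 4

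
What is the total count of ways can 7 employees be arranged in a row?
Arrangements of 7 distinct objects: 7! = 5,040.
Final answer: 5,040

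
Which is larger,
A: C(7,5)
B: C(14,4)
A=C(7,5)=21, B=C(14,4)=1,001.
Final answer: B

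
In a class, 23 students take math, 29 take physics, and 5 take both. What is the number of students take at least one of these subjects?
47

Reasoning: |A∪B| = |A|+|B|-|A∩B| = 23+29-5 = 47.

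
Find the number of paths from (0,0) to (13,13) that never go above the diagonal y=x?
742,900

Working:
Counted by the Catalan number C_13: C_13 = C(26,13)/(13+1) = 10,400,600/14 = 742,900.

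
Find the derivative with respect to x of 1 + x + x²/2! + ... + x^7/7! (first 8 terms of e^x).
1 + x + x²/2! + ... + x^6/6!

Differentiating term by term gives the first 7 terms of e^x.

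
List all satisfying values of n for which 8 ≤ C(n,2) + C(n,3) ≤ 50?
C(3,2)+C(3,3)=4; C(4,2)+C(4,3)=10; C(5,2)+C(5,3)=20; C(6,2)+C(6,3)=35; C(7,2)+C(7,3)=56. So valid n = 4, 5, 6.

Answer: 4, 5, 6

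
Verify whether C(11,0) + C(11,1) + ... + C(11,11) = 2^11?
True

Binomial theorem with x = y = 1: Σ C(11,i) = (1+1)^11 = 2^11 = 2,048. The statement holds.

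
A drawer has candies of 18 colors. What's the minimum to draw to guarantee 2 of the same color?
19

Explanation: Worst case: 1 of each = 18. One more: 19.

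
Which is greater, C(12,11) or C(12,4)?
C(12,4)

Solution: C(12,11)=12, C(12,4)=495.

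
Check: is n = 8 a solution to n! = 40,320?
Yes
8! = 8·7! = 8·5,040 = 40,320, which equals 40,320.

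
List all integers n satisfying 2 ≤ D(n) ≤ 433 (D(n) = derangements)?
3, 4, 5, 6

Reasoning: Using D(n) = (n−1)[D(n−1) + D(n−2)] with D(1)=0, D(2)=1: D(2)=1; D(3)=2; D(4)=9; D(5)=44; D(6)=265; D(7)=1,854. So valid n = 3, 4, 5, 6.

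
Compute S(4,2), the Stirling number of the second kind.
7

Explanation: Using the Stirling recurrence: S(n,k) = k·S(n-1,k) + S(n-1,k-1)
S(4,2) = 2·S(3,2) + S(3,1)
         = 2·3 + 1
         = 6 + 1
         = 7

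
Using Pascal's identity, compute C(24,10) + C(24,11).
4,457,400

Explanation: C(24,10) + C(24,11) = C(25,11) = 4,457,400.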